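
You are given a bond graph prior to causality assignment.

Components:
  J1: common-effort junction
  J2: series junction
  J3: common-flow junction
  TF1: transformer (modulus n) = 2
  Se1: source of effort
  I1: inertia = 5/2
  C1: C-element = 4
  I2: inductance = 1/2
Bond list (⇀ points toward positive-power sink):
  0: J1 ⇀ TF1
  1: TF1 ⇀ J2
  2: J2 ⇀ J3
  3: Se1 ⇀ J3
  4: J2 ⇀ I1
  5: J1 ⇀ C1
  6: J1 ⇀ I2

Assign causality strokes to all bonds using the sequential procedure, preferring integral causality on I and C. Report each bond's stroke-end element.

#3 stroke at J3  (source Se1 imposes e)
#2 stroke at J2  (only one flow-in slot at J3)
#4 stroke at I1  (I1 integral (f out))
#1 stroke at J2  (1-jn J2 has f-setter on 4)
#0 stroke at TF1  (TF1: transformer flips bond 1)
#5 stroke at J1  (prefer integral on C1)
#6 stroke at I2  (common-e at J1 fixed by 5)

b0 stroke→TF1
b1 stroke→J2
b2 stroke→J2
b3 stroke→J3
b4 stroke→I1
b5 stroke→J1
b6 stroke→I2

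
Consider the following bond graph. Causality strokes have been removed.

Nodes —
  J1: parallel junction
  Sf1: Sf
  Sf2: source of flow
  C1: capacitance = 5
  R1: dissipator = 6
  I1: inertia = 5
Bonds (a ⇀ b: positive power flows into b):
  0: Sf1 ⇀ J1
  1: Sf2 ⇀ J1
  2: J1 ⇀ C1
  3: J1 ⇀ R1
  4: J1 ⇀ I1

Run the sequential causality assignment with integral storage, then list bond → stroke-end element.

bond 0 |Sf1  (Sf1 (Sf) sets flow on bond)
bond 1 |Sf2  (Sf2: flow source, stroke at near end)
bond 2 |J1  (C1: C, integral causality)
bond 3 |R1  (0-jn J1 has e-setter on 2)
bond 4 |I1  (J1: bond 2 brought effort, rest push out)

b0 →Sf1
b1 →Sf2
b2 →J1
b3 →R1
b4 →I1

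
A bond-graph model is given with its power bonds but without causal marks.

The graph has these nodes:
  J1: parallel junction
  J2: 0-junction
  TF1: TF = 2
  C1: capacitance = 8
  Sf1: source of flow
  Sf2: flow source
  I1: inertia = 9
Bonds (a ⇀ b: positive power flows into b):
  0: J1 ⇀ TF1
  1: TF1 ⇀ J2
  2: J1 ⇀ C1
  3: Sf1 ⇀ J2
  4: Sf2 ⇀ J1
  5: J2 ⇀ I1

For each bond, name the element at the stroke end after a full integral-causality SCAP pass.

b3 stroke at Sf1  (Sf1 fixes flow; stroke at Sf1)
b4 stroke at Sf2  (Sf2 (Sf) sets flow on bond)
b2 stroke at J1  (C1: C, integral causality)
b0 stroke at TF1  (common-e at J1 fixed by 2)
b1 stroke at J2  (TF TF1: opposite of bond 0)
b5 stroke at I1  (0-jn J2 has e-setter on 1)

b0 →TF1
b1 →J2
b2 →J1
b3 →Sf1
b4 →Sf2
b5 →I1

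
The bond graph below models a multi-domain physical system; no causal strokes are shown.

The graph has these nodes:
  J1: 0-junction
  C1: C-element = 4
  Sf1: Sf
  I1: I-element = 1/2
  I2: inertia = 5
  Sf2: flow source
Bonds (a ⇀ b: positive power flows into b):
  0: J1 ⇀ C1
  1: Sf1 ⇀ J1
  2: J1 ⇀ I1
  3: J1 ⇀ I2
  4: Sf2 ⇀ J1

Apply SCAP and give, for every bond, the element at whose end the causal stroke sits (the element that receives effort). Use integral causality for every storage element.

#1 →Sf1  (Sf1 (Sf) sets flow on bond)
#4 →Sf2  (Sf2 fixes flow; stroke at Sf2)
#0 →J1  (C1: C, integral causality)
#2 →I1  (common-e at J1 fixed by 0)
#3 →I2  (J1: bond 0 brought effort, rest push out)

β0 stroke→J1
β1 stroke→Sf1
β2 stroke→I1
β3 stroke→I2
β4 stroke→Sf2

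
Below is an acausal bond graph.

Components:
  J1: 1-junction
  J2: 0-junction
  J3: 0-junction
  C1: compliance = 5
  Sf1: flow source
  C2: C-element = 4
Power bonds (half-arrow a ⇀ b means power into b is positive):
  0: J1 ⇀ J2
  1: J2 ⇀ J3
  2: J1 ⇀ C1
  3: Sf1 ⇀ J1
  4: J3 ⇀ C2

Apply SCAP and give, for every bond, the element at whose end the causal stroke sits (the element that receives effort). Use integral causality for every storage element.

#0 →J1
#1 →J2
#2 →J1
#3 →Sf1
#4 →J3

β3 |Sf1  (Sf1 (Sf) sets flow on bond)
β0 |J1  (J1: bond 3 brought flow, rest push out)
β2 |J1  (common-f at J1 fixed by 3)
β1 |J2  (J2 needs exactly one e-in)
β4 |J3  (J3 needs exactly one e-in)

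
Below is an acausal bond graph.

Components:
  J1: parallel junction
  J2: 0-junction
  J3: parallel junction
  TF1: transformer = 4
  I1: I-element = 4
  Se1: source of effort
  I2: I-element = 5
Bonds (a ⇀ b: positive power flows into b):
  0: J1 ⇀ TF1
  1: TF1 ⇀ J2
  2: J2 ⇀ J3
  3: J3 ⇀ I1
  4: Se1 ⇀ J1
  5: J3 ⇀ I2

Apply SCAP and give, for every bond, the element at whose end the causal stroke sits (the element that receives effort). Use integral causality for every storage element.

bond 4 stroke at J1  (source Se1 imposes e)
bond 0 stroke at TF1  (0-jn J1 has e-setter on 4)
bond 1 stroke at J2  (TF1 one-in-one-out from 0)
bond 2 stroke at J3  (J2 effort already set via bond 1)
bond 3 stroke at I1  (common-e at J3 fixed by 2)
bond 5 stroke at I2  (0-jn J3 has e-setter on 2)

bond 0 stroke→TF1
bond 1 stroke→J2
bond 2 stroke→J3
bond 3 stroke→I1
bond 4 stroke→J1
bond 5 stroke→I2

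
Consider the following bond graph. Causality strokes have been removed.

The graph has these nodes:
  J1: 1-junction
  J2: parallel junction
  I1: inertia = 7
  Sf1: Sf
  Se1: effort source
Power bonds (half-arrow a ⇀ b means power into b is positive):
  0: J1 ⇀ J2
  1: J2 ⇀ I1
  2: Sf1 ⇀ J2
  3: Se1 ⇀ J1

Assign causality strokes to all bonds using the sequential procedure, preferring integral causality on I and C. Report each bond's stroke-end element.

b2 stroke at Sf1  (Sf1: flow source, stroke at near end)
b3 stroke at J1  (source Se1 imposes e)
b0 stroke at J2  (J1: last free bond brings flow in)
b1 stroke at I1  (common-e at J2 fixed by 0)

bond 0 stroke→J2
bond 1 stroke→I1
bond 2 stroke→Sf1
bond 3 stroke→J1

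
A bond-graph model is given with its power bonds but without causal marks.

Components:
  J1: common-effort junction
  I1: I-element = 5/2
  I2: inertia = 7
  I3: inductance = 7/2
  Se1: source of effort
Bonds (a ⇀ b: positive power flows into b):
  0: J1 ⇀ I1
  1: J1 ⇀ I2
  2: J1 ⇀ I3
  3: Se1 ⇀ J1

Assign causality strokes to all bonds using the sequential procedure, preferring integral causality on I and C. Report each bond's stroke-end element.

β0 stroke→I1
β1 stroke→I2
β2 stroke→I3
β3 stroke→J1

bond 3 stroke→J1  (Se1 (Se) sets effort on bond)
bond 0 stroke→I1  (J1: bond 3 brought effort, rest push out)
bond 1 stroke→I2  (J1: bond 3 brought effort, rest push out)
bond 2 stroke→I3  (J1: bond 3 brought effort, rest push out)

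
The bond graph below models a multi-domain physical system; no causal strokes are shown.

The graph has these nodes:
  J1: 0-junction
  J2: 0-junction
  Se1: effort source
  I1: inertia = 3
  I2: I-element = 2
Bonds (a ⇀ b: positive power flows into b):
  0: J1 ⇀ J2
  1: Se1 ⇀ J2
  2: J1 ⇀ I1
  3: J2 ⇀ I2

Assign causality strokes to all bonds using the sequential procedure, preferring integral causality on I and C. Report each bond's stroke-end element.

bond 0 →J1
bond 1 →J2
bond 2 →I1
bond 3 →I2

b1 stroke→J2  (Se1: effort source, stroke at far end)
b0 stroke→J1  (common-e at J2 fixed by 1)
b3 stroke→I2  (J2: bond 1 brought effort, rest push out)
b2 stroke→I1  (common-e at J1 fixed by 0)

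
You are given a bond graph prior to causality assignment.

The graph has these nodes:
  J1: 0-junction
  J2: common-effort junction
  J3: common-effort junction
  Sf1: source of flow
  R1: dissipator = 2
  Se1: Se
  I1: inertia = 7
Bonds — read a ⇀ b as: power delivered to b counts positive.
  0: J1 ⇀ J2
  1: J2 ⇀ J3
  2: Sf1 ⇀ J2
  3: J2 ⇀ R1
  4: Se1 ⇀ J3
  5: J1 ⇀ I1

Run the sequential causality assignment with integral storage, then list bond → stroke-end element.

#2 stroke at Sf1  (Sf1 (Sf) sets flow on bond)
#4 stroke at J3  (Se1: effort source, stroke at far end)
#1 stroke at J2  (0-jn J3 has e-setter on 4)
#0 stroke at J1  (J2: bond 1 brought effort, rest push out)
#3 stroke at R1  (0-jn J2 has e-setter on 1)
#5 stroke at I1  (J1: bond 0 brought effort, rest push out)

bond 0 stroke at J1
bond 1 stroke at J2
bond 2 stroke at Sf1
bond 3 stroke at R1
bond 4 stroke at J3
bond 5 stroke at I1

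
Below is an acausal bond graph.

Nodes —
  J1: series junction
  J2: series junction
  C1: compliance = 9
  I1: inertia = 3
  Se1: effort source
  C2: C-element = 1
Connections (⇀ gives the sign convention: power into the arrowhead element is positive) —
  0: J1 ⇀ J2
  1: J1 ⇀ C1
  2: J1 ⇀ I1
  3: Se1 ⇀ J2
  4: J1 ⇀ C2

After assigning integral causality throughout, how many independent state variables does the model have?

3  (C1, C2, I1 all integral)

#3 |J2  (Se1: effort source, stroke at far end)
#0 |J1  (J2: last free bond brings flow in)
#1 |J1  (C1: C, integral causality)
#2 |I1  (I1: I, integral causality)
#4 |J1  (J1 flow already set via bond 2)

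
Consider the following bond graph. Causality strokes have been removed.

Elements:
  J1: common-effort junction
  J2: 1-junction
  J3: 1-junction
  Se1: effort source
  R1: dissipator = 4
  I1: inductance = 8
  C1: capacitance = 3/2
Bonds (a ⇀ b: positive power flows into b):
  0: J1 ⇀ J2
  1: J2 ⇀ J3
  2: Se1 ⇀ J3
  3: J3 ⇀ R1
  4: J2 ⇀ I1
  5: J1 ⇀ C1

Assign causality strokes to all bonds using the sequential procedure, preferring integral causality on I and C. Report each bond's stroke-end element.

b0 |J2
b1 |J2
b2 |J3
b3 |J3
b4 |I1
b5 |J1

b2 stroke at J3  (source Se1 imposes e)
b4 stroke at I1  (prefer integral on I1)
b0 stroke at J2  (common-f at J2 fixed by 4)
b1 stroke at J2  (J2 flow already set via bond 4)
b3 stroke at J3  (J3: bond 1 brought flow, rest push out)
b5 stroke at J1  (J1: last free bond brings effort in)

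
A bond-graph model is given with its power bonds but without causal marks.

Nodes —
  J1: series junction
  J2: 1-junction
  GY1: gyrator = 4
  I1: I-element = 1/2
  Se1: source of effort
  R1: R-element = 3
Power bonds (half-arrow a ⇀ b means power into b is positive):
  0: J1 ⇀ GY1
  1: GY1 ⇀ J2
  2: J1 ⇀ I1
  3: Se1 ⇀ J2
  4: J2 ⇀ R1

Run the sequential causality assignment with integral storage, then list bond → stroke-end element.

b3 stroke at J2  (Se1 fixes effort; stroke away)
b2 stroke at I1  (I1 integral (f out))
b0 stroke at J1  (common-f at J1 fixed by 2)
b1 stroke at J2  (through GY1, causality inverts; strokes same side of GY1)
b4 stroke at R1  (only one flow-in slot at J2)

#0 →J1
#1 →J2
#2 →I1
#3 →J2
#4 →R1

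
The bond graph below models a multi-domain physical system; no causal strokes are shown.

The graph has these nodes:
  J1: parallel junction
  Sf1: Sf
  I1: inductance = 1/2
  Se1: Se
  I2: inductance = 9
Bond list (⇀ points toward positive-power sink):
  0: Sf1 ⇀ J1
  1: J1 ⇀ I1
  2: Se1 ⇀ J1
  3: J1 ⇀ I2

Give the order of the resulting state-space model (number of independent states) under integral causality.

β0 →Sf1  (source Sf1 imposes f)
β2 →J1  (Se1 (Se) sets effort on bond)
β1 →I1  (0-jn J1 has e-setter on 2)
β3 →I2  (J1 effort already set via bond 2)

2  (I1, I2 all integral)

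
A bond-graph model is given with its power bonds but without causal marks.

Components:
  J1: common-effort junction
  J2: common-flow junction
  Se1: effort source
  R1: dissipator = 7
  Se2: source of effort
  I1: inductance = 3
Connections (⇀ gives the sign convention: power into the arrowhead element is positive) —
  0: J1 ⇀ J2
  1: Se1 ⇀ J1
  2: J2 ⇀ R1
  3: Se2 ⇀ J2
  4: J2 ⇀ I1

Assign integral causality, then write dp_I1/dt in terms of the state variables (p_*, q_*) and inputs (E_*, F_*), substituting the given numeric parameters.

dp_I1/dt = E_Se1 + E_Se2 - 7*p_I1/3

bond 1 |J1  (Se1: effort source, stroke at far end)
bond 3 |J2  (Se2 (Se) sets effort on bond)
bond 0 |J2  (0-jn J1 has e-setter on 1)
bond 4 |I1  (I1: I, integral causality)
bond 2 |J2  (1-jn J2 has f-setter on 4)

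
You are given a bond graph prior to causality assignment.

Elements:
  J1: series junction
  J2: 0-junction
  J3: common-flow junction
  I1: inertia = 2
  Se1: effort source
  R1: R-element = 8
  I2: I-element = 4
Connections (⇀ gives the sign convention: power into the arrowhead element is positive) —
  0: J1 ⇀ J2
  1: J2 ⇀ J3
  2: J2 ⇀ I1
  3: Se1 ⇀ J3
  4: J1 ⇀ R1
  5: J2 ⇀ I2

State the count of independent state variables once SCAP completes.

2  (I1, I2 all integral)

bond 3 stroke at J3  (Se1 fixes effort; stroke away)
bond 1 stroke at J2  (J3 needs exactly one f-in)
bond 0 stroke at J1  (common-e at J2 fixed by 1)
bond 2 stroke at I1  (J2: bond 1 brought effort, rest push out)
bond 5 stroke at I2  (0-jn J2 has e-setter on 1)
bond 4 stroke at R1  (only one flow-in slot at J1)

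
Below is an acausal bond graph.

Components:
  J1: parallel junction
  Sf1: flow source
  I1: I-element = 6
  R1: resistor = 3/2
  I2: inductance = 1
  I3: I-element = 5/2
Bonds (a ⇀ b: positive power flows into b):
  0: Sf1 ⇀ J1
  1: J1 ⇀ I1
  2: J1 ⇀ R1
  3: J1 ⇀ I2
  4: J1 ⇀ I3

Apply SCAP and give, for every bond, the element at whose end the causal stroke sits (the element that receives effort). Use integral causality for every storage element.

b0 |Sf1
b1 |I1
b2 |J1
b3 |I2
b4 |I3

β0 →Sf1  (source Sf1 imposes f)
β1 →I1  (I1: I, integral causality)
β3 →I2  (I2 integral (f out))
β4 →I3  (I3 outputs flow p/I3)
β2 →J1  (J1: last free bond brings effort in)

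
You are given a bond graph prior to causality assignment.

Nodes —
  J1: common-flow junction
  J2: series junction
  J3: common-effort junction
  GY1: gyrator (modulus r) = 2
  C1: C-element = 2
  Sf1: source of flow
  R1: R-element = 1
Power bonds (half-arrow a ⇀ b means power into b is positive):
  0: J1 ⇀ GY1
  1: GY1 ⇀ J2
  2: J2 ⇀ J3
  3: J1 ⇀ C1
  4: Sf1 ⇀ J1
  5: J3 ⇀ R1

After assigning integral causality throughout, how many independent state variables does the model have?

b4 stroke at Sf1  (Sf1: flow source, stroke at near end)
b0 stroke at J1  (J1: bond 4 brought flow, rest push out)
b3 stroke at J1  (common-f at J1 fixed by 4)
b1 stroke at J2  (GY1 both-in/both-out from 0)
b2 stroke at J3  (J2: last free bond brings flow in)
b5 stroke at R1  (J3 effort already set via bond 2)

1  (C1 all integral)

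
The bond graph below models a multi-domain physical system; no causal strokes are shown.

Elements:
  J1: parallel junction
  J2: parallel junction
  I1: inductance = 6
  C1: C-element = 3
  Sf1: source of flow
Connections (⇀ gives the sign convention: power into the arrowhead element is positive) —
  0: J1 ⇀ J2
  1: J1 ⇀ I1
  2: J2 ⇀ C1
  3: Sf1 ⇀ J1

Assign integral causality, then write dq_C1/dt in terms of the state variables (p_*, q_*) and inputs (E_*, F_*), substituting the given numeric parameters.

β3 stroke→Sf1  (Sf1: flow source, stroke at near end)
β1 stroke→I1  (prefer integral on I1)
β0 stroke→J1  (J1 needs exactly one e-in)
β2 stroke→J2  (J2 needs exactly one e-in)

dq_C1/dt = F_Sf1 - p_I1/6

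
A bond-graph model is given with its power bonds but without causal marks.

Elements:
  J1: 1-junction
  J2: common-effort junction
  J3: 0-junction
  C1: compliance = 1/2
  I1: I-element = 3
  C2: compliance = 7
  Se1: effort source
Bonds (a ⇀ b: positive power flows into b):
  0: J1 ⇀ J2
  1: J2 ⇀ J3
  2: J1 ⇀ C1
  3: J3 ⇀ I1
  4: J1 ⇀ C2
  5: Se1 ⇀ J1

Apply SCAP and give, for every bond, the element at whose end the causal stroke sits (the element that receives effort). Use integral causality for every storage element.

β5 |J1  (Se1 (Se) sets effort on bond)
β2 |J1  (C1: C, integral causality)
β3 |I1  (I1 outputs flow p/I1)
β1 |J3  (J3 needs exactly one e-in)
β0 |J2  (J2 needs exactly one e-in)
β4 |J1  (1-jn J1 has f-setter on 0)

b0 stroke at J2
b1 stroke at J3
b2 stroke at J1
b3 stroke at I1
b4 stroke at J1
b5 stroke at J1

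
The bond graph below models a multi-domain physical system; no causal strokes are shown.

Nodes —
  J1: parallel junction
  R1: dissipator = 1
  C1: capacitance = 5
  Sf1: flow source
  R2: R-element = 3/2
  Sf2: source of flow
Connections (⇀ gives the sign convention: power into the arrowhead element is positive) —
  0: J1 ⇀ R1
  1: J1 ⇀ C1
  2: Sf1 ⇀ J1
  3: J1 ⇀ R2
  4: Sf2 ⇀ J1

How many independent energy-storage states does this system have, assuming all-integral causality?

1  (C1 all integral)

β2 |Sf1  (source Sf1 imposes f)
β4 |Sf2  (source Sf2 imposes f)
β1 |J1  (prefer integral on C1)
β0 |R1  (common-e at J1 fixed by 1)
β3 |R2  (common-e at J1 fixed by 1)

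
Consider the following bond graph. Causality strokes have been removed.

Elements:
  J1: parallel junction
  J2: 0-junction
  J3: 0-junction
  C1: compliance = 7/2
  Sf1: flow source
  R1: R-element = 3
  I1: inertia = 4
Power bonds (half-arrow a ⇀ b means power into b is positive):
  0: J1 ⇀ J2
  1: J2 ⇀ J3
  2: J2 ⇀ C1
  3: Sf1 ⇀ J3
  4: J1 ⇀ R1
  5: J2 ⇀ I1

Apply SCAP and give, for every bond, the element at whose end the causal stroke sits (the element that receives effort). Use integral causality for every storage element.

β0 |J1
β1 |J3
β2 |J2
β3 |Sf1
β4 |R1
β5 |I1

b3 →Sf1  (source Sf1 imposes f)
b1 →J3  (closing 0-jn rule on J3)
b2 →J2  (C1: C, integral causality)
b0 →J1  (0-jn J2 has e-setter on 2)
b5 →I1  (0-jn J2 has e-setter on 2)
b4 →R1  (0-jn J1 has e-setter on 0)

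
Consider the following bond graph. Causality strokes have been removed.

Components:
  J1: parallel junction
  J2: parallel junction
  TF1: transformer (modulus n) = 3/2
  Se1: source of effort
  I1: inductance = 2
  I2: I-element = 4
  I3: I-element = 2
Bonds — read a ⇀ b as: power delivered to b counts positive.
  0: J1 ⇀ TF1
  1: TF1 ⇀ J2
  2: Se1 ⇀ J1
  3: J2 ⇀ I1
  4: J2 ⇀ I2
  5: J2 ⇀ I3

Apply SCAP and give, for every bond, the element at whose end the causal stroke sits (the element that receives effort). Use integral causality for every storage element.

β2 stroke at J1  (Se1 (Se) sets effort on bond)
β0 stroke at TF1  (J1 effort already set via bond 2)
β1 stroke at J2  (TF TF1: opposite of bond 0)
β3 stroke at I1  (0-jn J2 has e-setter on 1)
β4 stroke at I2  (J2 effort already set via bond 1)
β5 stroke at I3  (common-e at J2 fixed by 1)

β0 |TF1
β1 |J2
β2 |J1
β3 |I1
β4 |I2
β5 |I3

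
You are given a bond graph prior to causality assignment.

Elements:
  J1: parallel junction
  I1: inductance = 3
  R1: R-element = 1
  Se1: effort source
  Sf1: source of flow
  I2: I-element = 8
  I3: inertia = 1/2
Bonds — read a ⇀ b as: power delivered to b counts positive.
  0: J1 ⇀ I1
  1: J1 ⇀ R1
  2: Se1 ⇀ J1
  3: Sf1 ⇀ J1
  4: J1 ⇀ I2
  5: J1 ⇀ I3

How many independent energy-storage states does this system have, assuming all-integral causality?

3  (I1, I2, I3 all integral)

b2 |J1  (Se1 (Se) sets effort on bond)
b3 |Sf1  (Sf1 (Sf) sets flow on bond)
b0 |I1  (0-jn J1 has e-setter on 2)
b1 |R1  (J1 effort already set via bond 2)
b4 |I2  (common-e at J1 fixed by 2)
b5 |I3  (J1: bond 2 brought effort, rest push out)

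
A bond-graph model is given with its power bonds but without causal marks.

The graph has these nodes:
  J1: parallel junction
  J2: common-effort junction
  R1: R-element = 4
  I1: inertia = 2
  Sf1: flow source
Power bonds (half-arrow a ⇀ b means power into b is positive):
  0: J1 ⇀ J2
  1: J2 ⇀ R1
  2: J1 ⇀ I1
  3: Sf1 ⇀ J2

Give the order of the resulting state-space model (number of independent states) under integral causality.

1  (I1 all integral)

#3 →Sf1  (Sf1: flow source, stroke at near end)
#2 →I1  (I1: I, integral causality)
#0 →J1  (J1: last free bond brings effort in)
#1 →J2  (only one effort-in slot at J2)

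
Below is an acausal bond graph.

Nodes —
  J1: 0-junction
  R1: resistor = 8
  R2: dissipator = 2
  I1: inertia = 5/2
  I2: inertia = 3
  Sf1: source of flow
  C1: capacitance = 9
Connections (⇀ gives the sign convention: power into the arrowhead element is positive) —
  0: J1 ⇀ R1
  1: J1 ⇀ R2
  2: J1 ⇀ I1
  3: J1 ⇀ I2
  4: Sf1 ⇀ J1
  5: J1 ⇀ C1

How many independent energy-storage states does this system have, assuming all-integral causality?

b4 stroke→Sf1  (Sf1: flow source, stroke at near end)
b2 stroke→I1  (I1 outputs flow p/I1)
b3 stroke→I2  (I2: I, integral causality)
b5 stroke→J1  (prefer integral on C1)
b0 stroke→R1  (0-jn J1 has e-setter on 5)
b1 stroke→R2  (J1: bond 5 brought effort, rest push out)

3  (C1, I1, I2 all integral)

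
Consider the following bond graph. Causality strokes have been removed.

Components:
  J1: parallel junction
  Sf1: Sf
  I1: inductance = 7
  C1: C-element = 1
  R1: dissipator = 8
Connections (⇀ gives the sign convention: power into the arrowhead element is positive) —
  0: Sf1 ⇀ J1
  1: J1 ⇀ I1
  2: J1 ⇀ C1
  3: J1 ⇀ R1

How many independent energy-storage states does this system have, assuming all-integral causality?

b0 stroke→Sf1  (Sf1 fixes flow; stroke at Sf1)
b1 stroke→I1  (prefer integral on I1)
b2 stroke→J1  (C1: C, integral causality)
b3 stroke→R1  (0-jn J1 has e-setter on 2)

2  (C1, I1 all integral)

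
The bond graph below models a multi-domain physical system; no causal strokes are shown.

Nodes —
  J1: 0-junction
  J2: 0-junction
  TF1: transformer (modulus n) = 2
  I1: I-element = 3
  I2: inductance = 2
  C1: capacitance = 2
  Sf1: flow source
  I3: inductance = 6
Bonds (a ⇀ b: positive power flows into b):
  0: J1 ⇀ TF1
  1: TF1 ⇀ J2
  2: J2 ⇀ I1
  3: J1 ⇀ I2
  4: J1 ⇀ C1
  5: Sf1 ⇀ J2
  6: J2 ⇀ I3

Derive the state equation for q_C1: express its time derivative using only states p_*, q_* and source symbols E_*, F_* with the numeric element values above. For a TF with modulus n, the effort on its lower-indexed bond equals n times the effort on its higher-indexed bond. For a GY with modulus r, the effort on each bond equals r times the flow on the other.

b5 |Sf1  (source Sf1 imposes f)
b2 |I1  (I1: I, integral causality)
b3 |I2  (I2 outputs flow p/I2)
b4 |J1  (C1: C, integral causality)
b0 |TF1  (common-e at J1 fixed by 4)
b1 |J2  (TF TF1: opposite of bond 0)
b6 |I3  (common-e at J2 fixed by 1)

dq_C1/dt = F_Sf1/2 - p_I1/6 - p_I2/2 - p_I3/12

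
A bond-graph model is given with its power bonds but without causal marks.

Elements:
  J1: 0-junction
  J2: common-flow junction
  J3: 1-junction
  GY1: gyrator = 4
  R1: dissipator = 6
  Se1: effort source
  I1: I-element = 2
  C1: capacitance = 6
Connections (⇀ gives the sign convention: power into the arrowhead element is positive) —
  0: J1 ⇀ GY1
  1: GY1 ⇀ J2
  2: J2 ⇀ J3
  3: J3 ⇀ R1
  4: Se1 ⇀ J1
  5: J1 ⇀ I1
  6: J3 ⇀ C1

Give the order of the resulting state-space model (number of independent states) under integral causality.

2  (C1, I1 all integral)

b4 →J1  (Se1 fixes effort; stroke away)
b0 →GY1  (0-jn J1 has e-setter on 4)
b5 →I1  (J1 effort already set via bond 4)
b1 →GY1  (GY1 both-in/both-out from 0)
b2 →J2  (J2 flow already set via bond 1)
b3 →J3  (common-f at J3 fixed by 2)
b6 →J3  (J3 flow already set via bond 2)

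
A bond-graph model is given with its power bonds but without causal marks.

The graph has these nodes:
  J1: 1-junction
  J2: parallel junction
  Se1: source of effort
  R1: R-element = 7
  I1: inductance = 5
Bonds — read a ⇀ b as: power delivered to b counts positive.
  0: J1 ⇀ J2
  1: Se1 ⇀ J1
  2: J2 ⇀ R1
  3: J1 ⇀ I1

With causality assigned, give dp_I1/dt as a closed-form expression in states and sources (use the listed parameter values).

dp_I1/dt = E_Se1 - 7*p_I1/5

#1 |J1  (source Se1 imposes e)
#3 |I1  (I1: I, integral causality)
#0 |J1  (1-jn J1 has f-setter on 3)
#2 |J2  (only one effort-in slot at J2)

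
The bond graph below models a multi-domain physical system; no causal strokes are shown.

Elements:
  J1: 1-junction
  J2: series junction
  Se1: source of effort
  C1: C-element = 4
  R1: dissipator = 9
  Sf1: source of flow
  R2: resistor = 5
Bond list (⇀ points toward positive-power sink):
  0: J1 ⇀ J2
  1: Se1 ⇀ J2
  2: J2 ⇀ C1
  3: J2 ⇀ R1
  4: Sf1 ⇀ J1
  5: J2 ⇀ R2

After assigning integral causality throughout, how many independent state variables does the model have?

1  (C1 all integral)

bond 1 stroke→J2  (source Se1 imposes e)
bond 4 stroke→Sf1  (Sf1: flow source, stroke at near end)
bond 0 stroke→J1  (1-jn J1 has f-setter on 4)
bond 2 stroke→J2  (common-f at J2 fixed by 0)
bond 3 stroke→J2  (common-f at J2 fixed by 0)
bond 5 stroke→J2  (J2: bond 0 brought flow, rest push out)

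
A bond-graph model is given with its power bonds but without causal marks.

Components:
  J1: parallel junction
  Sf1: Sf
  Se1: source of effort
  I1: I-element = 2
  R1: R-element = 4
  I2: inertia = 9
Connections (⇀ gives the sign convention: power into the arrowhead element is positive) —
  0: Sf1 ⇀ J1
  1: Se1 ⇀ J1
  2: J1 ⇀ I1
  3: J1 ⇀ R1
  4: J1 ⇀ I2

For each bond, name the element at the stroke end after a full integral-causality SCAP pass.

#0 stroke→Sf1  (Sf1 fixes flow; stroke at Sf1)
#1 stroke→J1  (Se1 (Se) sets effort on bond)
#2 stroke→I1  (0-jn J1 has e-setter on 1)
#3 stroke→R1  (0-jn J1 has e-setter on 1)
#4 stroke→I2  (0-jn J1 has e-setter on 1)

bond 0 →Sf1
bond 1 →J1
bond 2 →I1
bond 3 →R1
bond 4 →I2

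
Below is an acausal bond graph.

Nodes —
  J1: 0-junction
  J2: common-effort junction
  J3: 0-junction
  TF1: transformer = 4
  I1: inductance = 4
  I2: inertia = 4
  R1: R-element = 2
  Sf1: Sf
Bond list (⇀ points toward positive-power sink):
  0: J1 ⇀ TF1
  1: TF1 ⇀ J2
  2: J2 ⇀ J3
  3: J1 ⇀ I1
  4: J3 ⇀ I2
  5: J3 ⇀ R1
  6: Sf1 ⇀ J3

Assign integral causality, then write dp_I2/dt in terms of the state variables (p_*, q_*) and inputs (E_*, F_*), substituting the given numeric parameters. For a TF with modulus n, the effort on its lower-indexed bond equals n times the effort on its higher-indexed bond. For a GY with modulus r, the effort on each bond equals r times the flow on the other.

b6 stroke→Sf1  (Sf1 fixes flow; stroke at Sf1)
b3 stroke→I1  (I1 outputs flow p/I1)
b0 stroke→J1  (closing 0-jn rule on J1)
b1 stroke→TF1  (TF TF1: opposite of bond 0)
b2 stroke→J2  (only one effort-in slot at J2)
b4 stroke→I2  (I2: I, integral causality)
b5 stroke→J3  (J3: last free bond brings effort in)

dp_I2/dt = 2*F_Sf1 - 2*p_I1 - p_I2/2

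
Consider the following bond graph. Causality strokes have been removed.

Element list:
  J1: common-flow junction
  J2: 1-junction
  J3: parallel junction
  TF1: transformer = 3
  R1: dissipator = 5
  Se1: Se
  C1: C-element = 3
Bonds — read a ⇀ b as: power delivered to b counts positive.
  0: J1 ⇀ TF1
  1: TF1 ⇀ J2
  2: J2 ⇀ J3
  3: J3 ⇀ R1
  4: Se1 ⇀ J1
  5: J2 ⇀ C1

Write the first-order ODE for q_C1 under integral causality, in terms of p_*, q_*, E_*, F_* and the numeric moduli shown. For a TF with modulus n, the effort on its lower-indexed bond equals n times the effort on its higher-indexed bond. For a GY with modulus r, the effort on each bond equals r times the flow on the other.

dq_C1/dt = E_Se1/15 - q_C1/15

#4 |J1  (source Se1 imposes e)
#0 |TF1  (J1: last free bond brings flow in)
#1 |J2  (TF1 one-in-one-out from 0)
#5 |J2  (C1: C, integral causality)
#2 |J3  (closing 1-jn rule on J2)
#3 |R1  (common-e at J3 fixed by 2)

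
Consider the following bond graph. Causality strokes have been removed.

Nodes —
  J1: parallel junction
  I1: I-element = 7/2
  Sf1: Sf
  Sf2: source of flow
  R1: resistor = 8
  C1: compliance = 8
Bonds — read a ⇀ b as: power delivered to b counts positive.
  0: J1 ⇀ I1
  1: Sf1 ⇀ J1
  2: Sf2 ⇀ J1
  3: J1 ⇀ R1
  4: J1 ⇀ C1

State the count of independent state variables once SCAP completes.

β1 →Sf1  (Sf1 fixes flow; stroke at Sf1)
β2 →Sf2  (Sf2 (Sf) sets flow on bond)
β0 →I1  (I1 integral (f out))
β4 →J1  (C1: C, integral causality)
β3 →R1  (common-e at J1 fixed by 4)

2  (C1, I1 all integral)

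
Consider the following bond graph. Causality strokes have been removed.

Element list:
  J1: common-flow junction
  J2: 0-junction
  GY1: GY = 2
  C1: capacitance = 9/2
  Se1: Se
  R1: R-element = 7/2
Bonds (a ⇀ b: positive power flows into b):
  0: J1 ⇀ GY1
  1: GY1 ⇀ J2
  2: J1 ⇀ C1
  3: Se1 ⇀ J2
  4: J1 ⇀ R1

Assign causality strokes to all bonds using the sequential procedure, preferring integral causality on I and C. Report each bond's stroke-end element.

#0 stroke→GY1
#1 stroke→GY1
#2 stroke→J1
#3 stroke→J2
#4 stroke→J1

β3 |J2  (Se1 fixes effort; stroke away)
β1 |GY1  (J2: bond 3 brought effort, rest push out)
β0 |GY1  (through GY1, causality inverts; strokes same side of GY1)
β2 |J1  (1-jn J1 has f-setter on 0)
β4 |J1  (J1: bond 0 brought flow, rest push out)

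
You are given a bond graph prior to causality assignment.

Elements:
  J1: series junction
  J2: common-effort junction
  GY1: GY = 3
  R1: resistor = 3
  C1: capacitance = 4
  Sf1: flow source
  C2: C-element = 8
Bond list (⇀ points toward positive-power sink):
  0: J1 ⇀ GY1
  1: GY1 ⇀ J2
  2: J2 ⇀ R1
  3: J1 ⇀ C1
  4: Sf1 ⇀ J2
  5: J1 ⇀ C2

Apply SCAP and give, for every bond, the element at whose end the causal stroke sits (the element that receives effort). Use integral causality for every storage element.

bond 4 stroke at Sf1  (Sf1: flow source, stroke at near end)
bond 3 stroke at J1  (C1 integral (e out))
bond 5 stroke at J1  (C2: C, integral causality)
bond 0 stroke at GY1  (closing 1-jn rule on J1)
bond 1 stroke at GY1  (GY GY1: same side as bond 0)
bond 2 stroke at J2  (closing 0-jn rule on J2)

β0 |GY1
β1 |GY1
β2 |J2
β3 |J1
β4 |Sf1
β5 |J1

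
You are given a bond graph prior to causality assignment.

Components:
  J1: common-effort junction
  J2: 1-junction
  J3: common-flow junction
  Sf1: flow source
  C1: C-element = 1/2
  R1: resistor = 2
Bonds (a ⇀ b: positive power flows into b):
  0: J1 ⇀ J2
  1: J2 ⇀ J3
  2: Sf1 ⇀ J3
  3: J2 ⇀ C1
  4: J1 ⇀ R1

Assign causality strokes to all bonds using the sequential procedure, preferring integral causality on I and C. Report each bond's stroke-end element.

β2 |Sf1  (Sf1 (Sf) sets flow on bond)
β1 |J3  (J3 flow already set via bond 2)
β0 |J2  (common-f at J2 fixed by 1)
β3 |J2  (common-f at J2 fixed by 1)
β4 |J1  (J1 needs exactly one e-in)

β0 |J2
β1 |J3
β2 |Sf1
β3 |J2
β4 |J1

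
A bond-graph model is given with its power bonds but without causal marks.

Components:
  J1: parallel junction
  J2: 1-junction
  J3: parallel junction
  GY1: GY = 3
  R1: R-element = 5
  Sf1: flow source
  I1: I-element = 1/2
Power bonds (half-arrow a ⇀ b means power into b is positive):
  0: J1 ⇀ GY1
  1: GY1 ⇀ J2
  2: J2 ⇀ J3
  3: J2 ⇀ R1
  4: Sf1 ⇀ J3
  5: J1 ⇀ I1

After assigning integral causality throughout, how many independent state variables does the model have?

bond 4 stroke at Sf1  (Sf1: flow source, stroke at near end)
bond 2 stroke at J3  (J3: last free bond brings effort in)
bond 1 stroke at J2  (common-f at J2 fixed by 2)
bond 3 stroke at J2  (common-f at J2 fixed by 2)
bond 0 stroke at J1  (GY1: gyrator matches bond 1)
bond 5 stroke at I1  (J1 effort already set via bond 0)

1  (I1 all integral)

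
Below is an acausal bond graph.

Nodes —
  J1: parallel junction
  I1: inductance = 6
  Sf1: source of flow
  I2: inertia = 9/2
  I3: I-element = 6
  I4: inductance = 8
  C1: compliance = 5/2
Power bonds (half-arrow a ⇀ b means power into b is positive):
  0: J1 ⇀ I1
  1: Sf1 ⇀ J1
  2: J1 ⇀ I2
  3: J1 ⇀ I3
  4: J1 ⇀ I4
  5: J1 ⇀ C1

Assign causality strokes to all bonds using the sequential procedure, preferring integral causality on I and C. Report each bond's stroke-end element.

#1 →Sf1  (Sf1 fixes flow; stroke at Sf1)
#0 →I1  (I1: I, integral causality)
#2 →I2  (prefer integral on I2)
#3 →I3  (I3: I, integral causality)
#4 →I4  (I4 outputs flow p/I4)
#5 →J1  (J1 needs exactly one e-in)

b0 →I1
b1 →Sf1
b2 →I2
b3 →I3
b4 →I4
b5 →J1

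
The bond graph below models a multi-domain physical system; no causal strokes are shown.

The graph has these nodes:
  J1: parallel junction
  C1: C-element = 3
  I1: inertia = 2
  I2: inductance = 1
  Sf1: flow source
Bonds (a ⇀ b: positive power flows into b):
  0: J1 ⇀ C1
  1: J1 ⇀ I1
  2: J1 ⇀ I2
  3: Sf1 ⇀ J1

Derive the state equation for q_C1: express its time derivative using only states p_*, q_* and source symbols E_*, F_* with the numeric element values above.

#3 stroke at Sf1  (Sf1: flow source, stroke at near end)
#0 stroke at J1  (C1 outputs effort q/C1)
#1 stroke at I1  (common-e at J1 fixed by 0)
#2 stroke at I2  (J1: bond 0 brought effort, rest push out)

dq_C1/dt = F_Sf1 - p_I1/2 - p_I2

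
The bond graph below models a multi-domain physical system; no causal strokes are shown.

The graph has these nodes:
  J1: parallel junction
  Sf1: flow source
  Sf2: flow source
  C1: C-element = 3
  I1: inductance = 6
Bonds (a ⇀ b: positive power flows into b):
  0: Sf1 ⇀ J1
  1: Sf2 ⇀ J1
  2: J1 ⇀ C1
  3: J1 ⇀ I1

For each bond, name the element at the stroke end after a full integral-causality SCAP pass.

bond 0 |Sf1  (Sf1: flow source, stroke at near end)
bond 1 |Sf2  (Sf2: flow source, stroke at near end)
bond 2 |J1  (C1 integral (e out))
bond 3 |I1  (common-e at J1 fixed by 2)

bond 0 |Sf1
bond 1 |Sf2
bond 2 |J1
bond 3 |I1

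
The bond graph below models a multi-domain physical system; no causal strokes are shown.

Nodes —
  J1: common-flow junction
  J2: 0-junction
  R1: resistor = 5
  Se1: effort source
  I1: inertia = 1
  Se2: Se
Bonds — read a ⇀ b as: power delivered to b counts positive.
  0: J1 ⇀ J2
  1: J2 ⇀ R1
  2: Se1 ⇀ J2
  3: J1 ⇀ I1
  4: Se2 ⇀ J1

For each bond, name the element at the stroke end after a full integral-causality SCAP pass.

bond 0 stroke→J1
bond 1 stroke→R1
bond 2 stroke→J2
bond 3 stroke→I1
bond 4 stroke→J1

bond 2 stroke at J2  (Se1 (Se) sets effort on bond)
bond 4 stroke at J1  (Se2 (Se) sets effort on bond)
bond 0 stroke at J1  (J2 effort already set via bond 2)
bond 1 stroke at R1  (J2 effort already set via bond 2)
bond 3 stroke at I1  (only one flow-in slot at J1)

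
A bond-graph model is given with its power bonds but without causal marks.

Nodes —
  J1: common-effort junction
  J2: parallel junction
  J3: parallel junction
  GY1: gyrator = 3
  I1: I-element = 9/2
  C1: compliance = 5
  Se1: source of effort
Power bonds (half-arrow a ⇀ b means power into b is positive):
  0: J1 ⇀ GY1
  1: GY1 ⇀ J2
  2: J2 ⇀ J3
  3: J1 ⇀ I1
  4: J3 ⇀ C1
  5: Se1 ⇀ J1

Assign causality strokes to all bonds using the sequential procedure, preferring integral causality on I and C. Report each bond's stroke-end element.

b0 stroke→GY1
b1 stroke→GY1
b2 stroke→J2
b3 stroke→I1
b4 stroke→J3
b5 stroke→J1

bond 5 →J1  (source Se1 imposes e)
bond 0 →GY1  (0-jn J1 has e-setter on 5)
bond 3 →I1  (common-e at J1 fixed by 5)
bond 1 →GY1  (through GY1, causality inverts; strokes same side of GY1)
bond 2 →J2  (J2 needs exactly one e-in)
bond 4 →J3  (only one effort-in slot at J3)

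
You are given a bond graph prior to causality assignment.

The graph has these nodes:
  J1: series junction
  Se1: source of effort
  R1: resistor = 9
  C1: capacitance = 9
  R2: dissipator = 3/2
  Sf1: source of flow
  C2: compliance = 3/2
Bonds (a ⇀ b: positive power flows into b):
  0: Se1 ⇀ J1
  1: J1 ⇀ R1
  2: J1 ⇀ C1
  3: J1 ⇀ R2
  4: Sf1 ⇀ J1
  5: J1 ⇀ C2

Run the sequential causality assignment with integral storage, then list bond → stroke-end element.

β0 stroke at J1
β1 stroke at J1
β2 stroke at J1
β3 stroke at J1
β4 stroke at Sf1
β5 stroke at J1

#0 stroke at J1  (Se1: effort source, stroke at far end)
#4 stroke at Sf1  (Sf1: flow source, stroke at near end)
#1 stroke at J1  (J1 flow already set via bond 4)
#2 stroke at J1  (J1: bond 4 brought flow, rest push out)
#3 stroke at J1  (J1: bond 4 brought flow, rest push out)
#5 stroke at J1  (1-jn J1 has f-setter on 4)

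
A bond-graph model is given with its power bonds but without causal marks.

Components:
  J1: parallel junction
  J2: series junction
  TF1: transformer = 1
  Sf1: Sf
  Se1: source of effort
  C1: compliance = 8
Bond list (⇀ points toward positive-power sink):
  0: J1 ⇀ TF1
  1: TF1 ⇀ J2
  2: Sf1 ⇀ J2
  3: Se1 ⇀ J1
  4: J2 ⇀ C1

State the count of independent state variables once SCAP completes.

1  (C1 all integral)

b2 →Sf1  (Sf1 (Sf) sets flow on bond)
b3 →J1  (source Se1 imposes e)
b0 →TF1  (J1 effort already set via bond 3)
b1 →J2  (common-f at J2 fixed by 2)
b4 →J2  (J2 flow already set via bond 2)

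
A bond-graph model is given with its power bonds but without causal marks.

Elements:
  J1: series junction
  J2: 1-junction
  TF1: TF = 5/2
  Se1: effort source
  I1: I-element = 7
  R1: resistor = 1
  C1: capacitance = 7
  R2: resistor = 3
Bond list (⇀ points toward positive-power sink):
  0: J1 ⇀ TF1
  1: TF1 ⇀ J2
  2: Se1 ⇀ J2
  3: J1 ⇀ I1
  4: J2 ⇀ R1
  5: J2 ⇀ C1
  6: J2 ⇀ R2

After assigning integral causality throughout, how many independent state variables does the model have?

b2 stroke at J2  (Se1 (Se) sets effort on bond)
b3 stroke at I1  (I1 outputs flow p/I1)
b0 stroke at J1  (J1: bond 3 brought flow, rest push out)
b1 stroke at TF1  (TF1: transformer flips bond 0)
b4 stroke at J2  (J2: bond 1 brought flow, rest push out)
b5 stroke at J2  (J2: bond 1 brought flow, rest push out)
b6 stroke at J2  (J2: bond 1 brought flow, rest push out)

2  (C1, I1 all integral)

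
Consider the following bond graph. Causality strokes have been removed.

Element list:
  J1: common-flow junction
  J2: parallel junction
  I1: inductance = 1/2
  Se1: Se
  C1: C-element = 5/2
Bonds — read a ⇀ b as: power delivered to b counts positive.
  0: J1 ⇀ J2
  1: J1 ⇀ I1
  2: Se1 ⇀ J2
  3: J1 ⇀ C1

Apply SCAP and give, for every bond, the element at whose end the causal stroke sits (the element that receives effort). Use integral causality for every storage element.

bond 2 stroke→J2  (Se1 (Se) sets effort on bond)
bond 0 stroke→J1  (0-jn J2 has e-setter on 2)
bond 1 stroke→I1  (I1 outputs flow p/I1)
bond 3 stroke→J1  (J1 flow already set via bond 1)

β0 stroke→J1
β1 stroke→I1
β2 stroke→J2
β3 stroke→J1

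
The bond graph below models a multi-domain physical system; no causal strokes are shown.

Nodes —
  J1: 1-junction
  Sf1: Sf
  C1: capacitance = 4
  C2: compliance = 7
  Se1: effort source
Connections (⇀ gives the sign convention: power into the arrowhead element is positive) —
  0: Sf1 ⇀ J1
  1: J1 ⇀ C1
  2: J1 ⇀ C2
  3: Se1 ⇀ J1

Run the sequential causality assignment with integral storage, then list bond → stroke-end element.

b0 stroke→Sf1  (Sf1 fixes flow; stroke at Sf1)
b3 stroke→J1  (Se1: effort source, stroke at far end)
b1 stroke→J1  (1-jn J1 has f-setter on 0)
b2 stroke→J1  (J1 flow already set via bond 0)

β0 stroke at Sf1
β1 stroke at J1
β2 stroke at J1
β3 stroke at J1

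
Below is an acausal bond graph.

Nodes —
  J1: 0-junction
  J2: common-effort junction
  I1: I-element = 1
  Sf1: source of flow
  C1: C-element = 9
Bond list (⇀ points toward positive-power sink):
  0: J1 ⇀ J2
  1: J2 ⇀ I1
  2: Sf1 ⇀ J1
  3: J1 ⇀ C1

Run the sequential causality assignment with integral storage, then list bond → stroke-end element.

#2 stroke at Sf1  (source Sf1 imposes f)
#1 stroke at I1  (I1 outputs flow p/I1)
#0 stroke at J2  (J2: last free bond brings effort in)
#3 stroke at J1  (J1 needs exactly one e-in)

bond 0 →J2
bond 1 →I1
bond 2 →Sf1
bond 3 →J1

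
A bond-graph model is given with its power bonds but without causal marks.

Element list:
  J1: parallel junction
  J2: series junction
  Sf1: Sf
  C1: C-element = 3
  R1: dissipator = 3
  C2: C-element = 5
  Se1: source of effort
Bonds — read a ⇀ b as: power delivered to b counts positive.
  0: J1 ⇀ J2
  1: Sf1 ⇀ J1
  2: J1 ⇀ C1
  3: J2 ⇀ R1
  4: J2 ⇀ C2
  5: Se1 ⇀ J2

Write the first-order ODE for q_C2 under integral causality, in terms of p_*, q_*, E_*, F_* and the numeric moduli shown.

dq_C2/dt = E_Se1/3 + q_C1/9 - q_C2/15

b1 →Sf1  (source Sf1 imposes f)
b5 →J2  (Se1 (Se) sets effort on bond)
b2 →J1  (C1 outputs effort q/C1)
b0 →J2  (common-e at J1 fixed by 2)
b4 →J2  (prefer integral on C2)
b3 →R1  (closing 1-jn rule on J2)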